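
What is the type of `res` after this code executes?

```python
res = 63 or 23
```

'or' returns the first truthy value (63, which is int)

int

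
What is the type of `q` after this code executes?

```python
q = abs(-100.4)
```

abs() of float returns float

float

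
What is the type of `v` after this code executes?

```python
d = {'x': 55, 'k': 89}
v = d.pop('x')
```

dict.pop() returns the value (int)

int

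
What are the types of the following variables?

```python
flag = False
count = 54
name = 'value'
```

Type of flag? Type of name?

flag is bool; name is str

bool, str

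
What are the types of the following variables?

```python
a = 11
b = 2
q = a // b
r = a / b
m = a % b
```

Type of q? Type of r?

int // int returns int; int / int returns float

int, float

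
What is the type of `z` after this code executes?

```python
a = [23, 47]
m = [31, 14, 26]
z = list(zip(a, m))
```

list(zip(...)) returns a list of tuples

list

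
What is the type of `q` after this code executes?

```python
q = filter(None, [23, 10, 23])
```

filter() returns a filter iterator object

filter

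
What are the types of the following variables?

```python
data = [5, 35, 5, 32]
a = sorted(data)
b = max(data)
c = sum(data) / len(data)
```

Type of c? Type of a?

int / int returns float; sorted() returns list

float, list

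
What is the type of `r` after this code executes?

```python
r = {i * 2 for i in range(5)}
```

A set comprehension {expr for x in iterable} produces a set

set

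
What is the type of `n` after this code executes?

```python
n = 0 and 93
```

'and' returns the first falsy value (0, which is int)

int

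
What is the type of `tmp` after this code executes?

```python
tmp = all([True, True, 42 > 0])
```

all() returns bool

bool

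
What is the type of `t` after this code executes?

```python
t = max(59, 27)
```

max() of ints returns int

int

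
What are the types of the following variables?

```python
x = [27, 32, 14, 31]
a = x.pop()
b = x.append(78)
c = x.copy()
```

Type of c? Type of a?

list.copy() returns list; list.pop() returns the element (int)

list, int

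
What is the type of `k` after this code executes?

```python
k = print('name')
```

print() returns None

NoneType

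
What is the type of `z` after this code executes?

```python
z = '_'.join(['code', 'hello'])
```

str.join() returns str

str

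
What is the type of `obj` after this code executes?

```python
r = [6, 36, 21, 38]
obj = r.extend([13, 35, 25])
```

list.extend() returns None

NoneType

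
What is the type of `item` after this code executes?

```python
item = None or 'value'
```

'or' with None returns the other value ('value', str)

str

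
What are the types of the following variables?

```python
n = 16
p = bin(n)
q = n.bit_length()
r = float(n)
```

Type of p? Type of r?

bin() returns str; float() returns float

str, float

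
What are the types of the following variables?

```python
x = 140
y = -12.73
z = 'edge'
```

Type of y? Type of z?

y is float; z is str

float, str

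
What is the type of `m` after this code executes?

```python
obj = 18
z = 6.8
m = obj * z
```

int * float returns float (18 * 6.8 = 122.4)

float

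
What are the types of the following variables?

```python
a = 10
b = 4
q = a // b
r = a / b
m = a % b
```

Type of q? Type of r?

int // int returns int; int / int returns float

int, float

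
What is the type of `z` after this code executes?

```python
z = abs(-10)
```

abs() of int returns int

int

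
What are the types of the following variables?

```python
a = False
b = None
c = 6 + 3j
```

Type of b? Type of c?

b is NoneType; c is complex

NoneType, complex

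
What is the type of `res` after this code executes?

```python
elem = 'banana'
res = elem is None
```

'is' comparison returns bool

bool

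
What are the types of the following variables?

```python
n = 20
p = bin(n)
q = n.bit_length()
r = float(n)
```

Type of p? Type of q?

bin() returns str; int.bit_length() returns int

str, int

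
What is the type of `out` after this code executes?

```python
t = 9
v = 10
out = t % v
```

int % int returns int (9 % 10 = 9)

int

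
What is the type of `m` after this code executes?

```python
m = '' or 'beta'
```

'or' returns first truthy value ('beta', which is str)

str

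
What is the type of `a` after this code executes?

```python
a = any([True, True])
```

any() returns bool

bool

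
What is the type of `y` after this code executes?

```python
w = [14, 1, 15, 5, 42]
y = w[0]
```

Indexing a list of ints returns int (w[0] = 14)

int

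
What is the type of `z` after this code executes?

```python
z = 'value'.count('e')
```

str.count() returns int

int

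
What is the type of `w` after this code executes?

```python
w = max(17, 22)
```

max() of ints returns int

int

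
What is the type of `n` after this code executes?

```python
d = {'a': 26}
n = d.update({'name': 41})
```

dict.update() returns None

NoneType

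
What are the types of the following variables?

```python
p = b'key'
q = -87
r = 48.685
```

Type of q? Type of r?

q is int; r is float

int, float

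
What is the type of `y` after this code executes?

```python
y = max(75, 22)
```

max() of ints returns int

int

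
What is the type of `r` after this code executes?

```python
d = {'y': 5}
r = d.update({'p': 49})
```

dict.update() returns None

NoneType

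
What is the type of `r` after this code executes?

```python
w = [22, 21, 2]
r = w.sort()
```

list.sort() returns None (sorts in place)

NoneType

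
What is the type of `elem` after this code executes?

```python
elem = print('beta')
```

print() returns None

NoneType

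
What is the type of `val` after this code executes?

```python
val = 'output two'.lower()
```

str.lower() returns str

str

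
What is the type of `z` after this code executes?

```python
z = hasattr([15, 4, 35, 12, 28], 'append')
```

hasattr() returns bool

bool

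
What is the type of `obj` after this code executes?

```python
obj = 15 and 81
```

'and' returns the last value when all truthy (81, which is int)

int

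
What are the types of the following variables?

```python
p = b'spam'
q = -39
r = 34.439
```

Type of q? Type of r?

q is int; r is float

int, float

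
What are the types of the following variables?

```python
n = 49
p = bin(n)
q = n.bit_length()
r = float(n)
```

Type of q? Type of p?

int.bit_length() returns int; bin() returns str

int, str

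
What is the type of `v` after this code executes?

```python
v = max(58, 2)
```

max() of ints returns int

int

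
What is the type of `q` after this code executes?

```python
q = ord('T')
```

ord() returns int (Unicode code point)

int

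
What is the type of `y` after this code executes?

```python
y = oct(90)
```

oct() returns str representation

str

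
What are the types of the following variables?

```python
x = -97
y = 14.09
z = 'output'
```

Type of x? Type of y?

x is int; y is float

int, float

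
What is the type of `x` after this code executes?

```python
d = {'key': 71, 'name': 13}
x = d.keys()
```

.keys() returns a dict_keys view object

dict_keys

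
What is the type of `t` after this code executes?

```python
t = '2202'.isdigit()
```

str.isdigit() returns bool

bool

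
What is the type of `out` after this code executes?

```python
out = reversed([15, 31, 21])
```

reversed() on a list returns a list_reverseiterator

list_reverseiterator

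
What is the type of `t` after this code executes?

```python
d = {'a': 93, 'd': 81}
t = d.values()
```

.values() returns a dict_values view object

dict_values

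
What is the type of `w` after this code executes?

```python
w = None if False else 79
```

Ternary: condition is False, else branch (79) taken → int

int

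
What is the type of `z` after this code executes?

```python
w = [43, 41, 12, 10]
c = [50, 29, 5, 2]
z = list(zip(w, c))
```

list(zip(...)) returns a list of tuples

list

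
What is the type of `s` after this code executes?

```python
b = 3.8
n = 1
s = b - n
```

float - int returns float (3.8 - 1 = 2.8)

float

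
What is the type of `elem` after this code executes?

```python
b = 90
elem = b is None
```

'is' comparison returns bool

bool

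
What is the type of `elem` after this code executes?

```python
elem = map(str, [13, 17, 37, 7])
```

map() returns a map iterator object

map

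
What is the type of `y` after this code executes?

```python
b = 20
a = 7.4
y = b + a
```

int + float returns float (20 + 7.4 = 27.4)

float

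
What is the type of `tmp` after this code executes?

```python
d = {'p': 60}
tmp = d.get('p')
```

dict.get() returns the value (int) when key is found

int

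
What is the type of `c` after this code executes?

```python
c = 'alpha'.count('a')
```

str.count() returns int

int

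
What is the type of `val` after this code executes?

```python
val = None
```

None has type NoneType

NoneType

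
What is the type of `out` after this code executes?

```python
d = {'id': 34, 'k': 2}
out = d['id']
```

Accessing dict[str, int] with key 'id' returns int value 34

int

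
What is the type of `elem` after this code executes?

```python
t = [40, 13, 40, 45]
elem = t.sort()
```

list.sort() returns None (sorts in place)

NoneType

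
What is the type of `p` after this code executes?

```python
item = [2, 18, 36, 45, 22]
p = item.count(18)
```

list.count() returns int

int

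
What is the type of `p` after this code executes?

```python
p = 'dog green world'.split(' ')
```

str.split() returns list

list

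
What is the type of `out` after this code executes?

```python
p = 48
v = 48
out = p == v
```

Equality comparison returns bool

bool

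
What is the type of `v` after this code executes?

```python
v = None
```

None has type NoneType

NoneType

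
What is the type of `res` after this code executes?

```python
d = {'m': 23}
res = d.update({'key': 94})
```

dict.update() returns None

NoneType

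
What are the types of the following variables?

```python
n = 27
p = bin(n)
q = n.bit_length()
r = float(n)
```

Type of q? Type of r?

int.bit_length() returns int; float() returns float

int, float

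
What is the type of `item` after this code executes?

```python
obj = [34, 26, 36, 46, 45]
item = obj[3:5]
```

Slicing a list always returns a list

list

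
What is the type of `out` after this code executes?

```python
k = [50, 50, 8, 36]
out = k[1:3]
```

Slicing a list always returns a list

list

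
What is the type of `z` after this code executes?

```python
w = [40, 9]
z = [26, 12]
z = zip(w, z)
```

zip() returns a zip iterator object

zip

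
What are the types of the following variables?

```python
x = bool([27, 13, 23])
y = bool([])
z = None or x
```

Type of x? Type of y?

bool() returns bool; bool() returns bool

bool, bool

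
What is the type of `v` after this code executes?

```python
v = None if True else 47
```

Ternary: condition is True, if branch (None) taken → NoneType

NoneType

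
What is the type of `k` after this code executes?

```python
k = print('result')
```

print() returns None

NoneType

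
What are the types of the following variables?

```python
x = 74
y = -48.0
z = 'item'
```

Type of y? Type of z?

y is float; z is str

float, str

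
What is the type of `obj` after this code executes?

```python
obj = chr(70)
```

chr() returns str (single character)

str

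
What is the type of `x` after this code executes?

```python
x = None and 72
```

'and' returns first falsy value (None)

NoneType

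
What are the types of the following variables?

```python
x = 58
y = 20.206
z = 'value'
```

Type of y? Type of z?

y is float; z is str

float, str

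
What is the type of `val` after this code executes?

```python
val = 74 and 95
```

'and' returns the last value when all truthy (95, which is int)

int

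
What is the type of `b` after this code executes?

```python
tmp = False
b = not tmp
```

'not' always returns bool

bool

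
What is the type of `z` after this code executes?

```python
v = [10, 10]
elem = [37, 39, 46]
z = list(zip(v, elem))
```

list(zip(...)) returns a list of tuples

list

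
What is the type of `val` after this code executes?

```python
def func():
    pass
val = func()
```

A function with no return statement returns None

NoneType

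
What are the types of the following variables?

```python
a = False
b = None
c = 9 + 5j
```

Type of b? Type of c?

b is NoneType; c is complex

NoneType, complex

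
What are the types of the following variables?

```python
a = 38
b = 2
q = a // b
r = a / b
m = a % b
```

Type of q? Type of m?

int // int returns int; int % int returns int

int, int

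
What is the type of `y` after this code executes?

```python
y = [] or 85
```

'or' returns first truthy value (85, which is int)

int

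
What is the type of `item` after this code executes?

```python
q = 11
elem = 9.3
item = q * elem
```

int * float returns float (11 * 9.3 = 102.3)

float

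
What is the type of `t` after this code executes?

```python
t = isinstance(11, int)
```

isinstance() returns bool

bool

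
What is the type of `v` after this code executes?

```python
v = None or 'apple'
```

'or' with None returns the other value ('apple', str)

str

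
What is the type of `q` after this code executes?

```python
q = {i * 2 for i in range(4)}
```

A set comprehension {expr for x in iterable} produces a set

set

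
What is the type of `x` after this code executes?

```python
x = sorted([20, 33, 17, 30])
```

sorted() always returns list

list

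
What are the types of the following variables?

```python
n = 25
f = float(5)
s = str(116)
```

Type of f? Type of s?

f is float; s is str

float, str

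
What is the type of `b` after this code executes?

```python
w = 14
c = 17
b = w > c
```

Comparison operators return bool

bool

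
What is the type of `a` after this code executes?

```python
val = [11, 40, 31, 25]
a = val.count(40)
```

list.count() returns int

int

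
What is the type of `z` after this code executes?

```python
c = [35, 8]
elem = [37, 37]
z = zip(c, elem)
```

zip() returns a zip iterator object

zip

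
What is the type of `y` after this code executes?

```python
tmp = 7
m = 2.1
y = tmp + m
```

int + float returns float (7 + 2.1 = 9.1)

float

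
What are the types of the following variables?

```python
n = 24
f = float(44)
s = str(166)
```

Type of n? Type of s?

n is int; s is str

int, str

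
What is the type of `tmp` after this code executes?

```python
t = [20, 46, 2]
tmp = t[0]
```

Indexing a list of ints returns int (t[0] = 20)

int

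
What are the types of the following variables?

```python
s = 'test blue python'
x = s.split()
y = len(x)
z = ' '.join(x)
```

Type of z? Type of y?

str.join() returns str; len() returns int

str, int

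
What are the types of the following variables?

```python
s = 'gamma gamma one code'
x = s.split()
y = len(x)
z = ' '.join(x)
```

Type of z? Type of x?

str.join() returns str; str.split() returns list

str, list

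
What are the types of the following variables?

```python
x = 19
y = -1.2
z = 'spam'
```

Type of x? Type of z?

x is int; z is str

int, str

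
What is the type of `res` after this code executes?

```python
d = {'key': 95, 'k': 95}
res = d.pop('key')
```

dict.pop() returns the value (int)

int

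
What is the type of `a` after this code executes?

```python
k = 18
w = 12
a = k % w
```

int % int returns int (18 % 12 = 6)

int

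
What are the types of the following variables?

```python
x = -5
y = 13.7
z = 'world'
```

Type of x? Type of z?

x is int; z is str

int, str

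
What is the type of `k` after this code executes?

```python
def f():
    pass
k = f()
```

A function with no return statement returns None

NoneType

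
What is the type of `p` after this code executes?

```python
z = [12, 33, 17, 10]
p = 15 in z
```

'in' operator returns bool

bool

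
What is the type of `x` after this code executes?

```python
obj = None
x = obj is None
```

'is' comparison returns bool

bool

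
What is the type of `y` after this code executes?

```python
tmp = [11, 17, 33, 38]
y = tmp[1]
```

Indexing a list of ints returns int (tmp[1] = 17)

int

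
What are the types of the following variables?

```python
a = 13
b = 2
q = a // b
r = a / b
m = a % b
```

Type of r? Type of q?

int / int returns float; int // int returns int

float, int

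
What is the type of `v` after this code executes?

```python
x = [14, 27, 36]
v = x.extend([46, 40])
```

list.extend() returns None

NoneType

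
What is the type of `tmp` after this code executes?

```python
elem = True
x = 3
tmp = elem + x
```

bool + int returns int (True is 1, so 1 + 3 = 4)

int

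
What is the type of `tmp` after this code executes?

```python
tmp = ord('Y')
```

ord() returns int (Unicode code point)

int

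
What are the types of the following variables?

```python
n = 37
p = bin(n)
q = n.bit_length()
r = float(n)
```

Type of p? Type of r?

bin() returns str; float() returns float

str, float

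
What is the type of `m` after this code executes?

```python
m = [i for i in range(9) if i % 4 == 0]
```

A list comprehension [...] produces a list

list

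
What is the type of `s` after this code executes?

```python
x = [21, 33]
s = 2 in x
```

'in' operator returns bool

bool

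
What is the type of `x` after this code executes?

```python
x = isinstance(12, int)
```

isinstance() returns bool

bool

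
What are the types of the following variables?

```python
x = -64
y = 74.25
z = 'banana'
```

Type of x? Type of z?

x is int; z is str

int, str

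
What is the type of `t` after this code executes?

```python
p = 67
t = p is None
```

'is' comparison returns bool

bool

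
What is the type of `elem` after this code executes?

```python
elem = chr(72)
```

chr() returns str (single character)

str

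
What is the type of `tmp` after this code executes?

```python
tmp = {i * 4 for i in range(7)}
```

A set comprehension {expr for x in iterable} produces a set

set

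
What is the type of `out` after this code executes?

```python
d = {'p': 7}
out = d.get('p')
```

dict.get() returns the value (int) when key is found

int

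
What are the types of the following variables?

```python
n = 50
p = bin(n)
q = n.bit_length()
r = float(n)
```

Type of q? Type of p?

int.bit_length() returns int; bin() returns str

int, str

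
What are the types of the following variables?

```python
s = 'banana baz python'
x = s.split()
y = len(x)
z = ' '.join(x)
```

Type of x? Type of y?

str.split() returns list; len() returns int

list, int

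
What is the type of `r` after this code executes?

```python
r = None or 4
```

'or' with None returns the other value (4, int)

int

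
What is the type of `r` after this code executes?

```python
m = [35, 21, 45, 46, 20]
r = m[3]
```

Indexing a list of ints returns int (m[3] = 46)

int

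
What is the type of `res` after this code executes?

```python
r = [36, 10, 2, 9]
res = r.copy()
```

list.copy() returns list

list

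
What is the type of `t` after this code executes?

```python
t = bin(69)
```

bin() returns str representation

str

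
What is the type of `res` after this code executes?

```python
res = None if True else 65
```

Ternary: condition is True, if branch (None) taken → NoneType

NoneType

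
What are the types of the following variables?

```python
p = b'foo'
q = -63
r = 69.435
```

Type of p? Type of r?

p is bytes; r is float

bytes, float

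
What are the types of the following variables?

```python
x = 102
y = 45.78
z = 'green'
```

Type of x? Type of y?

x is int; y is float

int, float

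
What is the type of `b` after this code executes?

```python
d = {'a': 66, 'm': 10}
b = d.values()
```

.values() returns a dict_values view object

dict_values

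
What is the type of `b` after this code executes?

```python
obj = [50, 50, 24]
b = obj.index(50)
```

list.index() returns int

int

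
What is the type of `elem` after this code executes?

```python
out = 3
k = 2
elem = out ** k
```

int ** positive int returns int (3 ** 2 = 9)

int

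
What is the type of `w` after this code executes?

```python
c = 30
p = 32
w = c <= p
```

Comparison operators return bool

bool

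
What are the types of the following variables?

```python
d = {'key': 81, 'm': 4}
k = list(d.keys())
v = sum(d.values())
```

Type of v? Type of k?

sum of int values returns int; list(...) returns list

int, list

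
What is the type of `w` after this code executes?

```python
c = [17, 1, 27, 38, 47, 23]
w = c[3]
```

Indexing a list of ints returns int (c[3] = 38)

int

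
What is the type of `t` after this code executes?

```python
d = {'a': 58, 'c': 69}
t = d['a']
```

Accessing dict[str, int] with key 'a' returns int value 58

int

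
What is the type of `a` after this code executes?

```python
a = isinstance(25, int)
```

isinstance() returns bool

bool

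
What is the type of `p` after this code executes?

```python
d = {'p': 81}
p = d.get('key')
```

dict.get() returns None when key 'key' is not found and no default given

NoneType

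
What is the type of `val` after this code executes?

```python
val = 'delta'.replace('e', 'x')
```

str.replace() returns str

str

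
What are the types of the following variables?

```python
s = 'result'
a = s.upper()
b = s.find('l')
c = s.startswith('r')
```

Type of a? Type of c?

str.upper() returns str; str.startswith() returns bool

str, bool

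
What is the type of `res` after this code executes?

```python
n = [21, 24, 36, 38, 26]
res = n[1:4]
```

Slicing a list always returns a list

list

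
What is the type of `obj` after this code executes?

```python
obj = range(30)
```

range() returns a range object

range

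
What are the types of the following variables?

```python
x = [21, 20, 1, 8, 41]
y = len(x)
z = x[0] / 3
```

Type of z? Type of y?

int / int returns float; len() returns int

float, int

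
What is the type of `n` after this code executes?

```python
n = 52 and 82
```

'and' returns the last value when all truthy (82, which is int)

int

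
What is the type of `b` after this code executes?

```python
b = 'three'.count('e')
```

str.count() returns int

int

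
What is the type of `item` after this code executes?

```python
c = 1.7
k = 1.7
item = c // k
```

float // float returns float (floor division preserves float type)

float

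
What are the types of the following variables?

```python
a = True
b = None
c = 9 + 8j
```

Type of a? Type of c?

a is bool; c is complex

bool, complex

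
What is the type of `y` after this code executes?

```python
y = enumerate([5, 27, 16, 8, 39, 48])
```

enumerate() returns an enumerate iterator object

enumerate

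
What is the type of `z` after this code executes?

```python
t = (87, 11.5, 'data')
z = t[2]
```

Index 2 of tuple is 'data' which is str

str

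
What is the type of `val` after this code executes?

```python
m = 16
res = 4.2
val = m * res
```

int * float returns float (16 * 4.2 = 67.2)

float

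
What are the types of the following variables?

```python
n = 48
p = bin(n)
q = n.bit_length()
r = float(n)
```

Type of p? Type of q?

bin() returns str; int.bit_length() returns int

str, int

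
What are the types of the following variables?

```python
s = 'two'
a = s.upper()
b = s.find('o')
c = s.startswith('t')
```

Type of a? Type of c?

str.upper() returns str; str.startswith() returns bool

str, bool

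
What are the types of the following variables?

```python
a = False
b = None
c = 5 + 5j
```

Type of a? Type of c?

a is bool; c is complex

bool, complex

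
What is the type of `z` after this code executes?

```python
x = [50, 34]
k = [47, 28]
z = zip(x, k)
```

zip() returns a zip iterator object

zip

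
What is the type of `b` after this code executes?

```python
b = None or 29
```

'or' with None returns the other value (29, int)

int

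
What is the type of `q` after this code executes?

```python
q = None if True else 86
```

Ternary: condition is True, if branch (None) taken → NoneType

NoneType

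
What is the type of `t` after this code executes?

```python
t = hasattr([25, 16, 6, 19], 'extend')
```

hasattr() returns bool

bool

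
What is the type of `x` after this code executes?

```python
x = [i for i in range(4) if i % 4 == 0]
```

A list comprehension [...] produces a list

list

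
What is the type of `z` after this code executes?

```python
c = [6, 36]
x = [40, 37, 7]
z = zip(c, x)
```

zip() returns a zip iterator object

zip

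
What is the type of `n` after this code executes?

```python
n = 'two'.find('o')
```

str.find() returns int (index, or -1)

int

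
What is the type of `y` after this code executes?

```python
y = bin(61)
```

bin() returns str representation

str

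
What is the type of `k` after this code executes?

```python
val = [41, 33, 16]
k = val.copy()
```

list.copy() returns list

list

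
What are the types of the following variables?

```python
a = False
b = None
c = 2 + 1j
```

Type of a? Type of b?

a is bool; b is NoneType

bool, NoneType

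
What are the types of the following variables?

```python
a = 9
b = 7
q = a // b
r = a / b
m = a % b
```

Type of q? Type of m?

int // int returns int; int % int returns int

int, int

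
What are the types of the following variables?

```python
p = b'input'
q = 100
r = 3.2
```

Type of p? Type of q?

p is bytes; q is int

bytes, int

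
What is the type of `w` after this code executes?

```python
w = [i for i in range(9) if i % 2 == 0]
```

A list comprehension [...] produces a list

list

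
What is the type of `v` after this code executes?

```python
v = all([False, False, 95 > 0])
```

all() returns bool

bool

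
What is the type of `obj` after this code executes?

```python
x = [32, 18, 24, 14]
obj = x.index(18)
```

list.index() returns int

int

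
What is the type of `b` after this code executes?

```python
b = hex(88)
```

hex() returns str representation

str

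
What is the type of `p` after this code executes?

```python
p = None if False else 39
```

Ternary: condition is False, else branch (39) taken → int

int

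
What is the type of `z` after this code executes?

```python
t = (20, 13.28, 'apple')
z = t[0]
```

Index 0 of tuple is 20 which is int

int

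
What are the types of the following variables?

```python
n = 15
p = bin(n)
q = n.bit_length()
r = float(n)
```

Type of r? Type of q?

float() returns float; int.bit_length() returns int

float, int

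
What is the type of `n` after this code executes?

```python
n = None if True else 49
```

Ternary: condition is True, if branch (None) taken → NoneType

NoneType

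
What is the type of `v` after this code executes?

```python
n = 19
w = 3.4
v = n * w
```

int * float returns float (19 * 3.4 = 64.6)

float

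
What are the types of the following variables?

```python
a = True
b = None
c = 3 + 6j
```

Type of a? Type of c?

a is bool; c is complex

bool, complex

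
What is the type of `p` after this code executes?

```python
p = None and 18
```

'and' returns first falsy value (None)

NoneType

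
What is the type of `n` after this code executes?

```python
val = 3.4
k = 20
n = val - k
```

float - int returns float (3.4 - 20 = -16.6)

float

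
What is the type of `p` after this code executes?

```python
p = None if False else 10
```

Ternary: condition is False, else branch (10) taken → int

int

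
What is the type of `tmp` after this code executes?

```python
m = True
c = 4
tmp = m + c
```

bool + int returns int (True is 1, so 1 + 4 = 5)

int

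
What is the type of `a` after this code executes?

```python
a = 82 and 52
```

'and' returns the last value when all truthy (52, which is int)

int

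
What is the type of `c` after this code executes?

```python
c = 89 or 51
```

'or' returns the first truthy value (89, which is int)

int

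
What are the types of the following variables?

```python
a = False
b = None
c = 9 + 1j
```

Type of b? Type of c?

b is NoneType; c is complex

NoneType, complex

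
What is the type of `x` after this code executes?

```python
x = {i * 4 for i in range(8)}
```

A set comprehension {expr for x in iterable} produces a set

set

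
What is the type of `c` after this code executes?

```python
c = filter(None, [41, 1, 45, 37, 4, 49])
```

filter() returns a filter iterator object

filter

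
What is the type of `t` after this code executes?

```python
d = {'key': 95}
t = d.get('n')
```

dict.get() returns None when key 'n' is not found and no default given

NoneType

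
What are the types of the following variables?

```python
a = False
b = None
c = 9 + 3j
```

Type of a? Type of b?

a is bool; b is NoneType

bool, NoneType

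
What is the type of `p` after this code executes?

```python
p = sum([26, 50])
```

sum() of ints returns int

int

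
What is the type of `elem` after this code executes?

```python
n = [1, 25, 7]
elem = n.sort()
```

list.sort() returns None (sorts in place)

NoneType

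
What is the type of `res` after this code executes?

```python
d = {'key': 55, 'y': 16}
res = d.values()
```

.values() returns a dict_values view object

dict_values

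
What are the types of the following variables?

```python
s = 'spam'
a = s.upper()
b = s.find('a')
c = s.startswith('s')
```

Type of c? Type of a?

str.startswith() returns bool; str.upper() returns str

bool, str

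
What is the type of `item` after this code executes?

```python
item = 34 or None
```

'or' returns first truthy value (34, int)

int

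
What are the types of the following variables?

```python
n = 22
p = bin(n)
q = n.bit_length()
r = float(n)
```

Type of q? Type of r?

int.bit_length() returns int; float() returns float

int, float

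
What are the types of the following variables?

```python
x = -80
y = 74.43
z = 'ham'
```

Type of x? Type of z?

x is int; z is str

int, str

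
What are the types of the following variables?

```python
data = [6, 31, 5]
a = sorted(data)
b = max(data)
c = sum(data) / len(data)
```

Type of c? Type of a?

int / int returns float; sorted() returns list

float, list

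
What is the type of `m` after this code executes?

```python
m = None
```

None has type NoneType

NoneType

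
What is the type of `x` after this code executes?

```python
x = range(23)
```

range() returns a range object

range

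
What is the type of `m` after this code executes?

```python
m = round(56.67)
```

round() with no ndigits arg returns int

int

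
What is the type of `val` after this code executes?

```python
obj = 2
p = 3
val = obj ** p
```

int ** positive int returns int (2 ** 3 = 8)

int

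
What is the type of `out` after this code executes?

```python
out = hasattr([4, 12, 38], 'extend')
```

hasattr() returns bool

bool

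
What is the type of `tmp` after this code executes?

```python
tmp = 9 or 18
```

'or' returns the first truthy value (9, which is int)

int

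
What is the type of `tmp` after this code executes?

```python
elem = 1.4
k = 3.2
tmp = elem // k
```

float // float returns float (floor division preserves float type)

float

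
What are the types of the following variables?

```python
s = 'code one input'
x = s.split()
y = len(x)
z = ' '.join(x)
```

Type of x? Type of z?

str.split() returns list; str.join() returns str

list, str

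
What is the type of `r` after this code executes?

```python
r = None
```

None has type NoneType

NoneType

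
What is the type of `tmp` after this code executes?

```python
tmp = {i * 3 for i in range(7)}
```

A set comprehension {expr for x in iterable} produces a set

set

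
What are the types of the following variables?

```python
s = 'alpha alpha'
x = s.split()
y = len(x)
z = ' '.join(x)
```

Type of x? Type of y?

str.split() returns list; len() returns int

list, int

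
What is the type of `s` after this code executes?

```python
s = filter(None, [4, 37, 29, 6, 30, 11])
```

filter() returns a filter iterator object

filter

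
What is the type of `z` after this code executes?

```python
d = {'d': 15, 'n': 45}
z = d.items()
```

dict.items() returns a dict_items view

dict_items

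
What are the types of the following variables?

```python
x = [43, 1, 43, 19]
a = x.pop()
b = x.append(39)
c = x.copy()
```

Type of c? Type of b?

list.copy() returns list; list.append() returns None

list, NoneType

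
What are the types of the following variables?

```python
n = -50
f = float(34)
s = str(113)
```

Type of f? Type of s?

f is float; s is str

float, str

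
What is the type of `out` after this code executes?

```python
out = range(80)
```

range() returns a range object

range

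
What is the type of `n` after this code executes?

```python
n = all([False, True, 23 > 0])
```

all() returns bool

bool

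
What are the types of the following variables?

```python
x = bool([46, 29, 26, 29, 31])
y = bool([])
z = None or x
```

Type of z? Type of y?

None or <bool> returns the bool; bool() returns bool

bool, bool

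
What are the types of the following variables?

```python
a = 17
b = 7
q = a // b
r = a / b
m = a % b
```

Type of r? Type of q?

int / int returns float; int // int returns int

float, int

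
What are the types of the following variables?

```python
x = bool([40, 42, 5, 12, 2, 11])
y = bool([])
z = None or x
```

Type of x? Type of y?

bool() returns bool; bool() returns bool

bool, bool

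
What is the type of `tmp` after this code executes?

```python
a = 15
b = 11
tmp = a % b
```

int % int returns int (15 % 11 = 4)

int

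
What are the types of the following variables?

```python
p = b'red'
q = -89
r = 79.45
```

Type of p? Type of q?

p is bytes; q is int

bytes, int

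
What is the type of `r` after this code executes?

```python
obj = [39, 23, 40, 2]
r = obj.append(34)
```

list.append() returns None (mutates in place)

NoneType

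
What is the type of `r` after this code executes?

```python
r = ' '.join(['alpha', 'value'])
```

str.join() returns str

str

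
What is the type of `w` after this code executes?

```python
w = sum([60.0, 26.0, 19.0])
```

sum() of floats returns float

float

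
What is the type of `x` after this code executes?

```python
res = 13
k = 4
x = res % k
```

int % int returns int (13 % 4 = 1)

int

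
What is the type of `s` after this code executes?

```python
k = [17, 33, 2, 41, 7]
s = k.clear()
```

list.clear() returns None

NoneType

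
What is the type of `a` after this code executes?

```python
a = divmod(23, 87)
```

divmod() returns a tuple (quotient, remainder)

tuple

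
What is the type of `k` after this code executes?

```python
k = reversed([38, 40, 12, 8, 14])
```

reversed() on a list returns a list_reverseiterator

list_reverseiterator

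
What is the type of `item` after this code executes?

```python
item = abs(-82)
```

abs() of int returns int

int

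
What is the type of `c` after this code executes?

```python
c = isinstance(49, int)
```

isinstance() returns bool

bool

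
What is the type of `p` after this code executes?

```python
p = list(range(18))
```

list(range(...)) returns list

list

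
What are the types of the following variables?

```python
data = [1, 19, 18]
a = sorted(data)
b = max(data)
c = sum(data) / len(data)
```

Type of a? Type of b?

sorted() returns list; max of ints returns int

list, int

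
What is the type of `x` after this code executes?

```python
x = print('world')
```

print() returns None

NoneType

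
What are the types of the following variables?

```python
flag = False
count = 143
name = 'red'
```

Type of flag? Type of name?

flag is bool; name is str

bool, str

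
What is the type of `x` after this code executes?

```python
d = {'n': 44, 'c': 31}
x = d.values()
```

.values() returns a dict_values view object

dict_values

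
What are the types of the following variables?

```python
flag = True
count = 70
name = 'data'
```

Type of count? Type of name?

count is int; name is str

int, str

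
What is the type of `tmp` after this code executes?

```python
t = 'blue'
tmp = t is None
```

'is' comparison returns bool

bool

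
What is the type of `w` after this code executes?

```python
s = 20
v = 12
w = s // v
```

int // int returns int (20 // 12 = 1)

int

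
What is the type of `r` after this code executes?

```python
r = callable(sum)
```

callable() returns bool

bool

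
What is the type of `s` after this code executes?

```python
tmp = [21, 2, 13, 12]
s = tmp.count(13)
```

list.count() returns int

int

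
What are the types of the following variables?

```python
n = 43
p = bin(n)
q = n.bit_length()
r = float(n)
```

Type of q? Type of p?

int.bit_length() returns int; bin() returns str

int, str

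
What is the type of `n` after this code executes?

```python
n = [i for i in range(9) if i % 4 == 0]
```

A list comprehension [...] produces a list

list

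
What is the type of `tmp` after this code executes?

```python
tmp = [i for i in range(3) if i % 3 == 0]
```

A list comprehension [...] produces a list

list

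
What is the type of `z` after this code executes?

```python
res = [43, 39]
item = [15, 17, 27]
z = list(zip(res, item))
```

list(zip(...)) returns a list of tuples

list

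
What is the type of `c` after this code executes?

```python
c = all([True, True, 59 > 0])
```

all() returns bool

bool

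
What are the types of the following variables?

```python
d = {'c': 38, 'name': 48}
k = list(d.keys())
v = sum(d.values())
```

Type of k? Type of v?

list(...) returns list; sum of int values returns int

list, int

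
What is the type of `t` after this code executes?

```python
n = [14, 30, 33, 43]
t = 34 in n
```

'in' operator returns bool

bool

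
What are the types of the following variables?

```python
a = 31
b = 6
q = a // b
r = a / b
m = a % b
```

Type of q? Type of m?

int // int returns int; int % int returns int

int, int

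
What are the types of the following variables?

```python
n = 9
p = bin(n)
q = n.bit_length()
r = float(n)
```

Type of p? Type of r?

bin() returns str; float() returns float

str, float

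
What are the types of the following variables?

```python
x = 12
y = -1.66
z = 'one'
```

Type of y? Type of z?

y is float; z is str

float, str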